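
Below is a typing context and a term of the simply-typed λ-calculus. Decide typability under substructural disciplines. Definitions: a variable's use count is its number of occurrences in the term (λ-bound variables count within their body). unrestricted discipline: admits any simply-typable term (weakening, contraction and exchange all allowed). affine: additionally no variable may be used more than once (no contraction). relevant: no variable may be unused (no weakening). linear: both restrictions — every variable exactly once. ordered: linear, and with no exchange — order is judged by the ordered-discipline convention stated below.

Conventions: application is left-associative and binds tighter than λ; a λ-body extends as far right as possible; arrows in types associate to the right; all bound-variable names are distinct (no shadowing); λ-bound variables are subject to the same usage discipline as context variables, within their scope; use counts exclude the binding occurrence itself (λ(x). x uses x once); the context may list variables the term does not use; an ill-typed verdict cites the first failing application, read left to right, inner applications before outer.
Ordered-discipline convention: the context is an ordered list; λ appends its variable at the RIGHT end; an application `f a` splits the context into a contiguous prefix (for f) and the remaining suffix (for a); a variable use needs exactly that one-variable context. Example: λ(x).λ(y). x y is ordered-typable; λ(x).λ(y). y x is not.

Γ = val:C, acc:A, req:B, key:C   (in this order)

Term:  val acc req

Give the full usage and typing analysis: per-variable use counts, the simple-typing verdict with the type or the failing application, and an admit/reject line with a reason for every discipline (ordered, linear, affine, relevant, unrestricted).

variable uses: val: 1×, acc: 1×, req: 1×, key: 0×
uses in reading order: val, acc, req
typing: ill-typed: non-function type C applied to an argument
ordered: ✗, the type mismatch rejects it
linear: ✗, not simply typable
affine: ✗, fails simple typing
relevant: ✗, a type mismatch blocks all five
unrestricted: ✗, the type mismatch rejects it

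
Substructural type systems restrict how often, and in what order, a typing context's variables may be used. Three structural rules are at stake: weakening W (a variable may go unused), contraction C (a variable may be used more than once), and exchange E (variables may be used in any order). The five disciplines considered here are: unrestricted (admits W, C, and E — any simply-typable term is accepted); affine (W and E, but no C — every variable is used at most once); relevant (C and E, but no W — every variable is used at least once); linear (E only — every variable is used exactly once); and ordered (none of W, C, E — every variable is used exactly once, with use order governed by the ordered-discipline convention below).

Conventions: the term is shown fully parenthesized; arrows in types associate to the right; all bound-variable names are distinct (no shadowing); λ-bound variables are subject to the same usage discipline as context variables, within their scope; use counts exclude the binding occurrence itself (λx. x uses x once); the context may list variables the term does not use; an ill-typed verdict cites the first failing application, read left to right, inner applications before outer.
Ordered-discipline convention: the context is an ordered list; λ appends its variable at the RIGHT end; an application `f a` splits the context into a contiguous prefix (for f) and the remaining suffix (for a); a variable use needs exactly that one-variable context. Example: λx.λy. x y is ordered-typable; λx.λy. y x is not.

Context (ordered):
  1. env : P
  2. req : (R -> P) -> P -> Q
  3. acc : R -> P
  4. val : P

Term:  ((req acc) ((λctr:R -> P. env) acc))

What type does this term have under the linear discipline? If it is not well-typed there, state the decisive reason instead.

not well-typed under linear — needs contraction — acc ×2; val, ctr never used (weakening)
variable uses: env: 1; req: 1; acc: 2; val: 0; ctr (λ-bound): 0
uses in reading order: req, acc, env, acc
typing: well-typed at Q
all disciplines: ordered ✗ · linear ✗ · affine ✗ · relevant ✗ · unrestricted ✓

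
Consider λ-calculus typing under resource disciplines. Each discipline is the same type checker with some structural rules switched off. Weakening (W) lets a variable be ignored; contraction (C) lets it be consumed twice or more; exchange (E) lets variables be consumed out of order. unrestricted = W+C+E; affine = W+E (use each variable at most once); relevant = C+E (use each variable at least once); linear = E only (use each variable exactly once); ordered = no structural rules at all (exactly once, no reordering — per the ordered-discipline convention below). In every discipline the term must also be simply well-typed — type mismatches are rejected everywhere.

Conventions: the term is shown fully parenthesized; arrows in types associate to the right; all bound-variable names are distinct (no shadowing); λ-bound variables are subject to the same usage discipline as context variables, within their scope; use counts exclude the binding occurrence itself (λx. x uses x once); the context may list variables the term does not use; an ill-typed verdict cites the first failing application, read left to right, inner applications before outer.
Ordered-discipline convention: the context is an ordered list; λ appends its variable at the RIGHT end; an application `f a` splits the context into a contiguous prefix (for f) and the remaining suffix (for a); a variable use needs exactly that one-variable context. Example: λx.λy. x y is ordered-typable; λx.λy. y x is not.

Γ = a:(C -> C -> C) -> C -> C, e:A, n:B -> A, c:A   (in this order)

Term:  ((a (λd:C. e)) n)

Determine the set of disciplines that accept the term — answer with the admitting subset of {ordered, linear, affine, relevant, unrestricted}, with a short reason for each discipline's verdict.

admitted by: none
counts: a: 1; e: 1; n: 1; c: 0; d (bound): 0
order of uses: a, e, n
typing: ill-typed: argument of type C -> A where C -> C -> C is required
ordered ✗ (not simply typable)
linear ✗ (fails simple typing)
affine ✗ (a type mismatch blocks all five)
relevant ✗ (the type mismatch rejects it)
unrestricted ✗ (not simply typable)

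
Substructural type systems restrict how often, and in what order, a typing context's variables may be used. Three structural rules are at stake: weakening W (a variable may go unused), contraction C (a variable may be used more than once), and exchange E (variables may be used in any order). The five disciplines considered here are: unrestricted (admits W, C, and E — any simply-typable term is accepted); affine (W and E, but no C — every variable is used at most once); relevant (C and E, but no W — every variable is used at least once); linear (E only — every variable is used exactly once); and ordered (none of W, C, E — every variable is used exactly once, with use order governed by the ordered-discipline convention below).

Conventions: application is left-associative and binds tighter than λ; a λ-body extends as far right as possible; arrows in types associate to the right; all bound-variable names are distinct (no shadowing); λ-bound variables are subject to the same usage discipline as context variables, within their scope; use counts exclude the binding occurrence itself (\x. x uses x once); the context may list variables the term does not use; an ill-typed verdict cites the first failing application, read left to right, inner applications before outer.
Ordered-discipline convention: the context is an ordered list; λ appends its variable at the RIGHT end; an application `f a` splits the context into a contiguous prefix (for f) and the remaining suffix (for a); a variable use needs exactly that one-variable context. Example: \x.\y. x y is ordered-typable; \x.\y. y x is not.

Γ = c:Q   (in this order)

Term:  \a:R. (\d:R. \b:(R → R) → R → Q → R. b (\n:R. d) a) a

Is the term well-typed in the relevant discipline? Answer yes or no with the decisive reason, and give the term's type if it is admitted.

no — c, n never used (weakening)
use counts: c: 0; a [bound]: 2; d [bound]: 1; b [bound]: 1; n [bound]: 0
uses in reading order: b, d, a, a
typing: ✓ — R → ((R → R) → R → Q → R) → Q → R
all disciplines: ordered ✗; linear ✗; affine ✗; relevant ✗; unrestricted ✓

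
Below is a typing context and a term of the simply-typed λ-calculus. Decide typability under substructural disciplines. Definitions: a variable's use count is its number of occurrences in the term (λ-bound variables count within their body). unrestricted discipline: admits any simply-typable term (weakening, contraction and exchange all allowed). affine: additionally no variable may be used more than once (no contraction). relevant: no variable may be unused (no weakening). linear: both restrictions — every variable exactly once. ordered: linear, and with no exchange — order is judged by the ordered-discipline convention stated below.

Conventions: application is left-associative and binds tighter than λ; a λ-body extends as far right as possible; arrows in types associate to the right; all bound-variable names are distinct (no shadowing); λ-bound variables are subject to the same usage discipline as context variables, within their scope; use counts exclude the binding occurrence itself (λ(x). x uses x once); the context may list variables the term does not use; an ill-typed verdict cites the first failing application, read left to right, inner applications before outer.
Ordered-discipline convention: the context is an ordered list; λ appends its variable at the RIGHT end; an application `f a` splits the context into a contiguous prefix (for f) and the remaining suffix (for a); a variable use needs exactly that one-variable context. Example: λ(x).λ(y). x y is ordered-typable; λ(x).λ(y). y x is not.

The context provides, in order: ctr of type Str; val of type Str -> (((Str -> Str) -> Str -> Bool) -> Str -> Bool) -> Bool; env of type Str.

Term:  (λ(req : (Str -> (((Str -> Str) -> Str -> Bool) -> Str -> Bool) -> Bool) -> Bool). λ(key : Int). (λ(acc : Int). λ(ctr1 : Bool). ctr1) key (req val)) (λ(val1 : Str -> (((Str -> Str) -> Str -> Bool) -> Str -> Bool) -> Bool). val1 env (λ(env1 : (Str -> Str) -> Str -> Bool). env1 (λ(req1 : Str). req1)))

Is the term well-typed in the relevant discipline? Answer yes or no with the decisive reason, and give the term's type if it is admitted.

no — needs weakening: ctr, acc unused
use counts: ctr: 0×, val: 1×, env: 1×, req [bound]: 1×, key [bound]: 1×, acc [bound]: 0×, ctr1 [bound]: 1×, val1 [bound]: 1×, env1 [bound]: 1×, req1 [bound]: 1×
order of uses: ctr1, key, req, val, val1, env, env1, req1
typing: the term checks, with type Int -> Bool
across the five disciplines: ordered ✗, linear ✗, affine ✓, relevant ✗, unrestricted ✓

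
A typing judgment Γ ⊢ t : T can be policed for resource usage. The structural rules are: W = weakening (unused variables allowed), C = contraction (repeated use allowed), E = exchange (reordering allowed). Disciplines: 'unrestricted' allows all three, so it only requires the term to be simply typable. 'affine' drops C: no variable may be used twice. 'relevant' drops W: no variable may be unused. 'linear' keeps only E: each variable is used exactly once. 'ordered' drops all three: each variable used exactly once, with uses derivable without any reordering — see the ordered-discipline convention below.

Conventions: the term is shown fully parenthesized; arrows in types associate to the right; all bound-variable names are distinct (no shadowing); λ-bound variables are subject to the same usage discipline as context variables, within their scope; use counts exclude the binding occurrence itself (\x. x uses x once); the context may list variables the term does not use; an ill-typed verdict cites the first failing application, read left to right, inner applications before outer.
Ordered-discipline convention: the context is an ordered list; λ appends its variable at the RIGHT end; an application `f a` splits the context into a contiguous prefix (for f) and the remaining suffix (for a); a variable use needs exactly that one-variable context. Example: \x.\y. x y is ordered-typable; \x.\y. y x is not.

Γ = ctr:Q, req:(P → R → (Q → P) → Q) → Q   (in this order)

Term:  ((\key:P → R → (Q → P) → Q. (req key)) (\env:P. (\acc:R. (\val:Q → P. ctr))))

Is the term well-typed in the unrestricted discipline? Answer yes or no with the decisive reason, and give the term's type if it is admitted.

yes — typability at Q is all that's needed; term : Q
usage: ctr: 1×, req: 1×, key [bound]: 1×, env [bound]: 0×, acc [bound]: 0×, val [bound]: 0×
order of uses: req, key, ctr
typing: the term checks, with type Q
per-discipline verdicts: ordered ✗, linear ✗, affine ✓, relevant ✗, unrestricted ✓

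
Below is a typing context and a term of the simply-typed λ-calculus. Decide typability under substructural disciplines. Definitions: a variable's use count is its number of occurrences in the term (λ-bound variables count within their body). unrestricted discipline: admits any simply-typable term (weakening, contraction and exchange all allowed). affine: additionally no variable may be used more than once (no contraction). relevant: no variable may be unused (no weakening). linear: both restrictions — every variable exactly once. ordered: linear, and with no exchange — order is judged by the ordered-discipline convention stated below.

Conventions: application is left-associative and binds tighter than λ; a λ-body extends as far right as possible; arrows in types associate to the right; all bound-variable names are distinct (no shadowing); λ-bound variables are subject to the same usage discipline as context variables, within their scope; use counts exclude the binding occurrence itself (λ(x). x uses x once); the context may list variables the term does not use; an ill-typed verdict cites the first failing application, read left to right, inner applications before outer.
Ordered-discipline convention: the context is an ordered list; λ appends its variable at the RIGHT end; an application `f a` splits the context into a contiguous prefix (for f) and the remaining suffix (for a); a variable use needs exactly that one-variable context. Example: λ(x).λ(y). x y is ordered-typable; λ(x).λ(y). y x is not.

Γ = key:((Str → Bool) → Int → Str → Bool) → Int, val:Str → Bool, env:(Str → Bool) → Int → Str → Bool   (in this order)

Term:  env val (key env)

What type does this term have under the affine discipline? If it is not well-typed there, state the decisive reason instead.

not well-typed under affine — repeated use of env ×2
counts: key ×1, val ×1, env ×2
order of uses: env, val, key, env
typing: well-typed — term : Str → Bool
all disciplines: ordered ✗ · linear ✗ · affine ✗ · relevant ✓ · unrestricted ✓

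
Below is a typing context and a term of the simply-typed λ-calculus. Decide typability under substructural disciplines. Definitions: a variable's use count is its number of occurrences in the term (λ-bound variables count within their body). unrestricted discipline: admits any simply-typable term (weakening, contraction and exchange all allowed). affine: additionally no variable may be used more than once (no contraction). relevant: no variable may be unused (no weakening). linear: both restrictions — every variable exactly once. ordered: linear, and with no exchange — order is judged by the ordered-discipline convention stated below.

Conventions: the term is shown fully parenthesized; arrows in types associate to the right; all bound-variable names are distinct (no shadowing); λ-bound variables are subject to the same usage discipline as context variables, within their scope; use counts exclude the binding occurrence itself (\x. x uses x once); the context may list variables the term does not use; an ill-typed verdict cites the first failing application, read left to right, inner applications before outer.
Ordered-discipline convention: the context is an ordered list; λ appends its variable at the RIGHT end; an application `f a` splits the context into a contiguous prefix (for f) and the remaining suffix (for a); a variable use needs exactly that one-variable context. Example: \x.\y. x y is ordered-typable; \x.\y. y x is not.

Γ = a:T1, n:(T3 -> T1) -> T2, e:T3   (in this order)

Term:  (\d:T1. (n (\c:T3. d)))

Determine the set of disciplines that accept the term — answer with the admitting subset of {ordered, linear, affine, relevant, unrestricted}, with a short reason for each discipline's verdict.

admitted by: affine, unrestricted
use counts: a: 0; n: 1; e: 0; d [bound]: 1; c [bound]: 0
left-to-right use order: n, d
typing: ✓ — T1 -> T2
ordered: ✗ — a, e, c left unused
linear: ✗ — a, e, c left unused
affine: ✓ — none of a, n, e, d, c used more than once
relevant: ✗ — a, e, c left unused
unrestricted: ✓ — well-typed at T1 -> T2; no restrictions here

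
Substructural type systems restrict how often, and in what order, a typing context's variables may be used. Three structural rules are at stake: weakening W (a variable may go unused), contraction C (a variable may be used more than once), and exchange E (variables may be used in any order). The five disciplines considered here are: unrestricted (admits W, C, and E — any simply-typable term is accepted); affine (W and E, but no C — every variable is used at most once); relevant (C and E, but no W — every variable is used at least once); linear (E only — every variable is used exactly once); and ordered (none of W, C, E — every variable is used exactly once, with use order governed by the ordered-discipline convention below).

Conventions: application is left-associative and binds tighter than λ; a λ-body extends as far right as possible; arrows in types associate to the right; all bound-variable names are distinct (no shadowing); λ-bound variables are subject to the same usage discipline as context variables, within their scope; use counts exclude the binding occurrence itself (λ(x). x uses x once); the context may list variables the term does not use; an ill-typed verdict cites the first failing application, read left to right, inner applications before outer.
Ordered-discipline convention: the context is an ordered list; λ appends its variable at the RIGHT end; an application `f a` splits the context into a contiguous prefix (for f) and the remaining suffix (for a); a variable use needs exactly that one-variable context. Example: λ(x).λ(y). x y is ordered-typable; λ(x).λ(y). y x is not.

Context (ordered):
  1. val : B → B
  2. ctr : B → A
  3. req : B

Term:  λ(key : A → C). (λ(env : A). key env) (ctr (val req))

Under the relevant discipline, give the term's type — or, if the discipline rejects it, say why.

term : (A → C) → C
usage: val=1, ctr=1, req=1, key [bound]=1, env [bound]=1
left-to-right use order: key, env, ctr, val, req
typing: well-typed — term : (A → C) → C
summary: ordered ✗; linear ✓; affine ✓; relevant ✓; unrestricted ✓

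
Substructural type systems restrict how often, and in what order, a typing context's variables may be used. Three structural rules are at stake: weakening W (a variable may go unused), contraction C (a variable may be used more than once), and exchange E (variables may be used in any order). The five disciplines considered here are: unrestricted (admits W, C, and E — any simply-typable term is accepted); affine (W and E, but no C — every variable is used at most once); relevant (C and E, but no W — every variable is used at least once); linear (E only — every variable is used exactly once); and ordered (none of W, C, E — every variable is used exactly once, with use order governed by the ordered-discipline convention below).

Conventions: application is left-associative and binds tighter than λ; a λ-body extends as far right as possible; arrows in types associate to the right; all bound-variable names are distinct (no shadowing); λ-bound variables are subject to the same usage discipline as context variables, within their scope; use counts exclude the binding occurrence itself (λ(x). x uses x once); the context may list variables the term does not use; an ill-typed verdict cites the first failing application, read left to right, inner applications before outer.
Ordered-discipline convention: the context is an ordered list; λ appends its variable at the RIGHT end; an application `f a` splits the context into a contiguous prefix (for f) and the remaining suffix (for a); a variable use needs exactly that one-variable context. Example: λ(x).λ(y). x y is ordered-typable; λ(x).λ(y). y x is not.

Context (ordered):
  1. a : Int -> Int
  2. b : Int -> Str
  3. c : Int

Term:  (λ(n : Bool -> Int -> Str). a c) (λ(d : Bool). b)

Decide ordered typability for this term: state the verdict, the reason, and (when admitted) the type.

no — needs weakening: n, d unused
usage: a ×1, b ×1, c ×1, n [bound] ×0, d [bound] ×0
use order (left to right): a, c, b
typing: ✓ — Int
across the five disciplines: ordered ✗; linear ✗; affine ✓; relevant ✗; unrestricted ✓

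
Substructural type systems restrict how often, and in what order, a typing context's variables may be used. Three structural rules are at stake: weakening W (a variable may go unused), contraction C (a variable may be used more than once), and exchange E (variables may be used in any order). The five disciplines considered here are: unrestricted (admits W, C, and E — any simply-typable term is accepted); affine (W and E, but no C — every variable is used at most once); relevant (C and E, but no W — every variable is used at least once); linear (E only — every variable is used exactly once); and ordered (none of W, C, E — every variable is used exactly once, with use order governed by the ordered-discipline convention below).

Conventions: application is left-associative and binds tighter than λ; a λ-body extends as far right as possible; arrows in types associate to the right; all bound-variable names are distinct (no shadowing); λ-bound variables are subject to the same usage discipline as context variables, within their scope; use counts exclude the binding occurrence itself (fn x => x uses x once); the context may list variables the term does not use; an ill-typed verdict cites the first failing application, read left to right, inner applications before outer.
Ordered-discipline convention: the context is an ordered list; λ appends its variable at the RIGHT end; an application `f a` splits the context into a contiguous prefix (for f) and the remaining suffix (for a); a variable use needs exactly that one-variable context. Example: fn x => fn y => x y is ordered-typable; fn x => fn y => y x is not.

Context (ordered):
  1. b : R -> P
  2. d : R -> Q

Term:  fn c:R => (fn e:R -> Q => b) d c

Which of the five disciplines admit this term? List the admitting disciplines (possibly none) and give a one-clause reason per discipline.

admitted by: affine, unrestricted
use counts: b=1, d=1, c [bound]=1, e [bound]=0
order of uses: b, d, c
typing: ✓ — R -> P
ordered: ✗, unused: e — weakening required
linear: ✗, unused: e — weakening required
affine: ✓, b, d, c, e: no repeats, contraction unneeded
relevant: ✗, unused: e — weakening required
unrestricted: ✓, type-checks (R -> P) and nothing is barred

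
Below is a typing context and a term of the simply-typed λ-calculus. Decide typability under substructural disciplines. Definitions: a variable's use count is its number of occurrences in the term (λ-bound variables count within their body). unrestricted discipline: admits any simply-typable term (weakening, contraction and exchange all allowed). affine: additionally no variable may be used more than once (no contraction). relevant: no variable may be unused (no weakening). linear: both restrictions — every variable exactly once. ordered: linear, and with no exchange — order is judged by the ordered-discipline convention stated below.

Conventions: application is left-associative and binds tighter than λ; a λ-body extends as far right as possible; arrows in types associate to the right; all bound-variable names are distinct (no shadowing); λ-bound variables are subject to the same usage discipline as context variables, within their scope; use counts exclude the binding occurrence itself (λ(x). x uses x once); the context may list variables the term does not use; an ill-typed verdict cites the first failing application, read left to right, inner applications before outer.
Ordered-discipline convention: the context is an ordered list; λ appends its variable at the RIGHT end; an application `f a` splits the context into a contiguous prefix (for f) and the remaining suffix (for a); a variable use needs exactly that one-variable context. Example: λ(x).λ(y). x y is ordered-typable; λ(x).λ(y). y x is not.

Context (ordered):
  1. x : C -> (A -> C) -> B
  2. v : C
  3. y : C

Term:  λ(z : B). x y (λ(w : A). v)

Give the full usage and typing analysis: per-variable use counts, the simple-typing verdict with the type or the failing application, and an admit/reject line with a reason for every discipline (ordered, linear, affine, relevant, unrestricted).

counts: x=1, v=1, y=1, z (λ-bound)=0, w (λ-bound)=0
use order (left to right): x, y, v
typing: ✓ — B -> B
ordered: ✗, needs weakening: z, w unused
linear: ✗, needs weakening: z, w unused
affine: ✓, none of x, v, y, z, w used more than once
relevant: ✗, needs weakening: z, w unused
unrestricted: ✓, typability at B -> B is all that's needed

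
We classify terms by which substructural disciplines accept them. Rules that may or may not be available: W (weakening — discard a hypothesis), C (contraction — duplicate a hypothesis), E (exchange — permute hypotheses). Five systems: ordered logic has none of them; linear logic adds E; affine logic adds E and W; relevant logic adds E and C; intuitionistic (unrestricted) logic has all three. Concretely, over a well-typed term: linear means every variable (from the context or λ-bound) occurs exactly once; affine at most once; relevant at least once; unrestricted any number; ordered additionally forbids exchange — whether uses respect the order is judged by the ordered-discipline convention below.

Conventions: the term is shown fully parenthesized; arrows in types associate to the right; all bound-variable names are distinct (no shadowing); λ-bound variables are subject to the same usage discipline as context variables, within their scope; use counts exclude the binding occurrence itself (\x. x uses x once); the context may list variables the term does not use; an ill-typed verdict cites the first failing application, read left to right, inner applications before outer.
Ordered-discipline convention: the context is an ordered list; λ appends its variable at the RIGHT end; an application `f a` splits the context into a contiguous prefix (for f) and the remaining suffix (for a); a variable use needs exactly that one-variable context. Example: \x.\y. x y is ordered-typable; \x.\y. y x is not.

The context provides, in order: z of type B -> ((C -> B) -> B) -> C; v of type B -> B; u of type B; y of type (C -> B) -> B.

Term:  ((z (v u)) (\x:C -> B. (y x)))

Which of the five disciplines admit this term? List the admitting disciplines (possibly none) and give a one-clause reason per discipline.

admitted in: ordered, linear, affine, relevant, unrestricted
use counts: z=1; v=1; u=1; y=1; x (λ-bound)=1
uses in reading order: z, v, u, y, x
typing: ✓ — C
ordered ✓ (z, v, u, y, x once each; derivable with no W/C/E)
linear ✓ (z, v, u, y, x: one use apiece)
affine ✓ (z, v, u, y, x: no repeats, contraction unneeded)
relevant ✓ (z, v, u, y, x: all used, weakening unneeded)
unrestricted ✓ (simply typable at C; W, C, E all held)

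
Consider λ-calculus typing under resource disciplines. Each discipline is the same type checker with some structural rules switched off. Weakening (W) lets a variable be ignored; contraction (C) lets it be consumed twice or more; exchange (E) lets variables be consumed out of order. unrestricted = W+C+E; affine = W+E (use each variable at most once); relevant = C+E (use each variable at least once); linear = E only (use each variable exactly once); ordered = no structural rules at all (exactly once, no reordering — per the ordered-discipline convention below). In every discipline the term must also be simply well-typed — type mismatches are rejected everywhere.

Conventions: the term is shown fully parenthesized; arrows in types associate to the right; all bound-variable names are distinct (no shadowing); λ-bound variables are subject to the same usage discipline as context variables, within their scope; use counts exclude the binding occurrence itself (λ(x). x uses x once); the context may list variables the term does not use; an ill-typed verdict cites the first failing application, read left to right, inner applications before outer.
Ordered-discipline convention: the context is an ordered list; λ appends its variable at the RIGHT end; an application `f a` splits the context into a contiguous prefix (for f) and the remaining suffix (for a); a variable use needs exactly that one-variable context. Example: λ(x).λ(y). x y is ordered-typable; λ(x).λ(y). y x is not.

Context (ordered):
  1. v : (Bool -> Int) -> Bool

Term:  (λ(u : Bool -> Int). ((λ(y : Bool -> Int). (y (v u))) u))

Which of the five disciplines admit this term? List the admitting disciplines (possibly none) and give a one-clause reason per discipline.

accepted by: relevant, unrestricted
counts: v ×1, u [bound] ×2, y [bound] ×1
use order (left to right): y, v, u, u
typing: the term checks, with type (Bool -> Int) -> Int
ordered ✗ (needs contraction — u ×2)
linear ✗ (needs contraction — u ×2)
affine ✗ (needs contraction — u ×2)
relevant ✓ (every one of v, u, y appears)
unrestricted ✓ (type-checks ((Bool -> Int) -> Int) and nothing is barred)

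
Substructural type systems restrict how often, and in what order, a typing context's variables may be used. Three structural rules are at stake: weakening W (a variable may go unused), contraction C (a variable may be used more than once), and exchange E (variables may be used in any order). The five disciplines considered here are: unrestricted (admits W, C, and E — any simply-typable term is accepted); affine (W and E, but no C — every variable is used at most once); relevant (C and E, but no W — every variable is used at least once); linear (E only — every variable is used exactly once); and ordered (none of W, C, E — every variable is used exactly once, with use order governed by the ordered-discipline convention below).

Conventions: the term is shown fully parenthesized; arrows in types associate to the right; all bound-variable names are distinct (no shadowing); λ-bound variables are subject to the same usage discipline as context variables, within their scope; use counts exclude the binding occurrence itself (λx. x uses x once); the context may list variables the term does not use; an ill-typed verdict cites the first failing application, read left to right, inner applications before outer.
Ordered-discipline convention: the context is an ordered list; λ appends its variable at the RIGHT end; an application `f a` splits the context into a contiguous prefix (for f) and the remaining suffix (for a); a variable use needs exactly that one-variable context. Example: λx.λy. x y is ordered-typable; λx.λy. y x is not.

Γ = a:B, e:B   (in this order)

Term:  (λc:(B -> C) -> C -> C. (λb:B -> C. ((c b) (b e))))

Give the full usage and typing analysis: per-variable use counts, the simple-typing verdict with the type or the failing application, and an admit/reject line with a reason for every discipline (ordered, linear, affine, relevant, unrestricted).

use counts: a: 0; e: 1; c [bound]: 1; b [bound]: 2
use order (left to right): c, b, b, e
typing: ✓ — ((B -> C) -> C -> C) -> (B -> C) -> C
ordered ✗ (b ×2 used more than once (contraction); unused: a — weakening required)
linear ✗ (b ×2 used more than once (contraction); unused: a — weakening required)
affine ✗ (b ×2 used more than once (contraction))
relevant ✗ (unused: a — weakening required)
unrestricted ✓ (type-checks (((B -> C) -> C -> C) -> (B -> C) -> C) and nothing is barred)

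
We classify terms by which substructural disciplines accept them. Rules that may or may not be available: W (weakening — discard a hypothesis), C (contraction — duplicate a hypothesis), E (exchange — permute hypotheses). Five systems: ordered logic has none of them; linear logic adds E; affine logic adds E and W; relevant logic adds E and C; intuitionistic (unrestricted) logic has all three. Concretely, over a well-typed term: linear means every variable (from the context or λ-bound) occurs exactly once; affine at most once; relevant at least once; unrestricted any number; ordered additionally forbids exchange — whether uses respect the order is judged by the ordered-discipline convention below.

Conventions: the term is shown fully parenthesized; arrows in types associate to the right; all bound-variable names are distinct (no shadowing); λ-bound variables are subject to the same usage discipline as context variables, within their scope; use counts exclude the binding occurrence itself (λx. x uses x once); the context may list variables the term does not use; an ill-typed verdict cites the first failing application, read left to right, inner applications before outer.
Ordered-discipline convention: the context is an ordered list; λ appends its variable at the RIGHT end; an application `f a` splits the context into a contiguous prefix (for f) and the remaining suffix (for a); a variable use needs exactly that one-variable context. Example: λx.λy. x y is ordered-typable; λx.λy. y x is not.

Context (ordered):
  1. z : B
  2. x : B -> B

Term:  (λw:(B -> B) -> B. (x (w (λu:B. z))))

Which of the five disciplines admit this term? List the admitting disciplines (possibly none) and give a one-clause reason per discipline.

admitting disciplines: affine, unrestricted
variable uses: z=1, x=1, w (λ-bound)=1, u (λ-bound)=0
order of uses: x, w, z
typing: the term checks, with type ((B -> B) -> B) -> B
ordered: ✗ — unused: u — weakening required
linear: ✗ — unused: u — weakening required
affine: ✓ — at most one use each (z, x, w, u)
relevant: ✗ — unused: u — weakening required
unrestricted: ✓ — well-typed at ((B -> B) -> B) -> B; no restrictions here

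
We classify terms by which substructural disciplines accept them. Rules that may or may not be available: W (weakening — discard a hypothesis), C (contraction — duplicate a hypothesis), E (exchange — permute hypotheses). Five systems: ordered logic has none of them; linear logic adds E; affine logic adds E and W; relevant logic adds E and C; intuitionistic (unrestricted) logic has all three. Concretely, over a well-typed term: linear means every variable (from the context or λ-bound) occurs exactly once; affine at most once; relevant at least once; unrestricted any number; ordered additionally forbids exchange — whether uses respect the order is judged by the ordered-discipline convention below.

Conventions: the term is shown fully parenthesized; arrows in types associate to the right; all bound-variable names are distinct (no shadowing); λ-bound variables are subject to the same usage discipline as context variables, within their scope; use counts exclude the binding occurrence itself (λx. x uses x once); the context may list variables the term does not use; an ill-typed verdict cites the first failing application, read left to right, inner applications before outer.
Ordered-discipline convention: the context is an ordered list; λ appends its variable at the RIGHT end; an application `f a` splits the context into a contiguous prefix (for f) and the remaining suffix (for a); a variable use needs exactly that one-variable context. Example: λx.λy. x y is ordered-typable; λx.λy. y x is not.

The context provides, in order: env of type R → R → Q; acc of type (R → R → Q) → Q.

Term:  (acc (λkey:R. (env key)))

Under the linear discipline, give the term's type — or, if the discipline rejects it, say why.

term : Q
variable uses: env=1; acc=1; key [bound]=1
left-to-right use order: acc, env, key
typing: well-typed at Q
all disciplines: ordered ✗ · linear ✓ · affine ✓ · relevant ✓ · unrestricted ✓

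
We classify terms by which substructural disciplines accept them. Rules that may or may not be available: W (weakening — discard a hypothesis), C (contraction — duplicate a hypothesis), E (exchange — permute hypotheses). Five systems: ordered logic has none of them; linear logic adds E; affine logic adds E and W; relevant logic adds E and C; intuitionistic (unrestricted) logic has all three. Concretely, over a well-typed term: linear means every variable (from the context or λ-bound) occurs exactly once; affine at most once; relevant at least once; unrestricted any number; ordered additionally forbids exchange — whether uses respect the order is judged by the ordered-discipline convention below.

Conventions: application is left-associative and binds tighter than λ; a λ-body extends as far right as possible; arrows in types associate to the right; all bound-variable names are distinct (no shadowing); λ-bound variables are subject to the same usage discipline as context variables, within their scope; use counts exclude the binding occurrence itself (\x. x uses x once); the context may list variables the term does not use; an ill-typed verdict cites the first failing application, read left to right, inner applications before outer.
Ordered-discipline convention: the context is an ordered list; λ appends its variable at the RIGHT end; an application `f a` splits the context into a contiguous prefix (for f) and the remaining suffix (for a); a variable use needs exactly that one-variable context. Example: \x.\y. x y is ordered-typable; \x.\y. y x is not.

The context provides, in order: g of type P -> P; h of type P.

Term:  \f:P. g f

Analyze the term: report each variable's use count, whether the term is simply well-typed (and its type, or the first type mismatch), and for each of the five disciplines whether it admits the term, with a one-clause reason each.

usage: g ×1; h ×0; f (λ-bound) ×1
uses in reading order: g, f
typing: the term checks, with type P -> P
ordered ✗ (h never used (weakening))
linear ✗ (h never used (weakening))
affine ✓ (g, h, f: no repeats, contraction unneeded)
relevant ✗ (h never used (weakening))
unrestricted ✓ (typability at P -> P is all that's needed)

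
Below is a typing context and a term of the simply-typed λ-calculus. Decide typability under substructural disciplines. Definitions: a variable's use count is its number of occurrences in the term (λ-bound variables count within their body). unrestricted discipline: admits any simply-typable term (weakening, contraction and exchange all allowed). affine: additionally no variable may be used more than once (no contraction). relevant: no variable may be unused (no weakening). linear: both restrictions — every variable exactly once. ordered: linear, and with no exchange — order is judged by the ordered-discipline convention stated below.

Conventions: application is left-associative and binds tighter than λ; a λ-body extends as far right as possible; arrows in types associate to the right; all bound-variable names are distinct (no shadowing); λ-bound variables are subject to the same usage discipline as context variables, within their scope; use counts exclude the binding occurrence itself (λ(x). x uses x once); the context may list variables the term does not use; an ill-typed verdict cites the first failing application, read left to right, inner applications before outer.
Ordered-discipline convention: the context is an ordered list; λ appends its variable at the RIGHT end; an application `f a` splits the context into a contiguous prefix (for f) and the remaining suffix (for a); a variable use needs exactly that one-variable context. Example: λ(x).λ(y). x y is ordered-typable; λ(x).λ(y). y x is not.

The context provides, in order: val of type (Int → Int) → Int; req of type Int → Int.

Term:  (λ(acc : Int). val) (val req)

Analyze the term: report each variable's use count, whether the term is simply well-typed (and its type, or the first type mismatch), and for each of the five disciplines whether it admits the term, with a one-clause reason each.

usage: val: 2; req: 1; acc (λ-bound): 0
uses in reading order: val, val, req
typing: the term checks, with type (Int → Int) → Int
ordered ✗ (repeated use of val ×2; unused: acc — weakening required)
linear ✗ (repeated use of val ×2; unused: acc — weakening required)
affine ✗ (repeated use of val ×2)
relevant ✗ (unused: acc — weakening required)
unrestricted ✓ (typability at (Int → Int) → Int is all that's needed)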